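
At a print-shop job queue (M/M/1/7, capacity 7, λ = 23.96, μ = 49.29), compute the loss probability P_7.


ρ = λ/μ = 23.96/49.29 = 0.4861
P_K = (1−ρ)ρ^K/(1−ρ^(K+1)) = (0.5139·0.006414)/(1 − 0.003118)
= 0.003296/0.996882 = 0.003306

Final: 0.003306


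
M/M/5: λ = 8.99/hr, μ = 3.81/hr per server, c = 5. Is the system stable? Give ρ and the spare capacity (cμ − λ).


Total capacity cμ = 5·3.81 = 19.05/hr
ρ = λ/(cμ) = 8.99/19.05 = 0.4719
Stable ⇔ ρ < 1: YES
Spare capacity = cμ − λ = 19.05 − 8.99 = 10.06/hr

Final: ρ = 0.4719; stable; margin = 10.06/hr


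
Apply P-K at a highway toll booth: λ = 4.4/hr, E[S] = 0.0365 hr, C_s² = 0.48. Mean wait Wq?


ρ = λ·E[S] = 4.4·0.0365 = 0.1606
E[S²] = E[S]²(1+C_s²) = 0.0365²·(1+0.48) = 0.001972
Wq = λ·E[S²]/(2(1−ρ)) = 4.4·0.001972/(2·0.8394) = 0.005168 hr

Final: 0.005168 hr


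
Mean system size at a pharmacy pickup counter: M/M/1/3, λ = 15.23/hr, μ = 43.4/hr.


ρ = 15.23/43.4 = 0.3509
L = ρ[1 − (K+1)ρ^K + Kρ^(K+1)] / [(1−ρ)(1−ρ^(K+1))]
Numerator: 0.3509·(1 − 4·0.043215 + 3·0.015165) = 0.306227
Denominator: (0.6491)·(0.984835) = 0.639235
L = 0.306227/0.639235 = 0.4791

Final: 0.4791


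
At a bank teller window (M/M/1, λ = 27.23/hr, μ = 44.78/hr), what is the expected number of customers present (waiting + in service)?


ρ = λ/μ = 27.23/44.78 = 0.6081
L = ρ/(1−ρ) = 0.6081/(1 − 0.6081) = 0.6081/0.3919 = 1.5516

Final: 1.5516


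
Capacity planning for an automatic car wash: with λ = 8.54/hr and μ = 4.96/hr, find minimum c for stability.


Stability requires cμ > λ ⇔ c > λ/μ.
λ/μ = 8.54/4.96 = 1.7218
Minimum integer c = ⌊1.7218⌋ + 1 = 2
Check: 2·4.96 = 9.92 > 8.54, while 1·4.96 = 4.96 ≤ 8.54

Final: 2 servers


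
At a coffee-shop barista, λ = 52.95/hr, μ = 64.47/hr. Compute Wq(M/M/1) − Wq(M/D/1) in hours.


ρ = 52.95/64.47 = 0.8213
Wq(M/M/1) = ρ/(μ−λ) = 0.8213/11.52 = 0.07129 hr
Wq(M/D/1) = ρ/(2(μ−λ)) = 0.03565 hr
Savings = 0.07129 − 0.03565 = 0.03565 hr

Final: 0.03565 hr


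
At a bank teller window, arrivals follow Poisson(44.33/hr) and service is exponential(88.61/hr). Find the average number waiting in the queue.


ρ = 44.33/88.61 = 0.5003
Lq = ρ²/(1−ρ) = 0.2503/0.4997 = 0.5008

Final: 0.5008


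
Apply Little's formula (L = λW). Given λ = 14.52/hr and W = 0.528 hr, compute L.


L = λW = 14.52·0.528 = 7.6666

Final: 7.6666


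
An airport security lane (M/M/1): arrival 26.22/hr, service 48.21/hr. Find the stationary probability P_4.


ρ = 26.22/48.21 = 0.5439
P_n = (1−ρ)·ρ^n = (1 − 0.5439)·0.5439^4 = 0.4561·0.087495 = 0.039909

Final: 0.039909


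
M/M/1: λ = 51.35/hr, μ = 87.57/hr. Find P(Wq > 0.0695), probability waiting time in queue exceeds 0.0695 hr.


ρ = 51.35/87.57 = 0.5864
P(Wq > t) = ρ·e^{−(μ−λ)t} = 0.5864·e^{−2.5173}
= 0.5864·0.080678 = 0.047309

Final: 0.047309


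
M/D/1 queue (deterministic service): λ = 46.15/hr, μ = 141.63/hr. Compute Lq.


ρ = 46.15/141.63 = 0.3258
M/D/1: Lq = ρ²/(2(1−ρ)) = 0.1062/(2·0.6742) = 0.07875

Final: 0.07875


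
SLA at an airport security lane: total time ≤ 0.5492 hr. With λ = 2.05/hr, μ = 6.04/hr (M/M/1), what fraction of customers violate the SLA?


W ~ Exponential(μ−λ) for M/M/1.
μ − λ = 6.04 − 2.05 = 3.9900
P(W > t) = e^{−(μ−λ)t} = e^{−2.1913} = 0.111770

Final: 0.111770


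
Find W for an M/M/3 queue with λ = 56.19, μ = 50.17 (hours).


a = 1.1200; ρ = 0.3733; P₀ = 0.320428
Lq = P₀·a^c·ρ/(c!(1−ρ)²) = 0.07132
Wq = Lq/λ = 0.07132/56.19 = 0.001269 hr
W = Wq + 1/μ = 0.001269 + 0.01993 = 0.02120 hr

Final: 0.02120 hr


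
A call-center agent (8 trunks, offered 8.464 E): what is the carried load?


B(8,8.464) = 0.260935 (Erlang-B)
Carried load = a(1 − B) = 8.464·(1 − 0.260935) = 8.464·0.739065 = 6.2554 E

Final: 6.2554 Erlangs


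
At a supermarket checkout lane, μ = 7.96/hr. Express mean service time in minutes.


Mean service time = 1/μ = 1/7.96 hour = 0.12563 hour
In minutes: 0.12563 × 60 = 7.5377 min

Final: 7.5377 min


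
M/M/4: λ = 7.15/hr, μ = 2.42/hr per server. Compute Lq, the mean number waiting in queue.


a = λ/μ = 2.9545; ρ = a/4 = 0.7386
P₀ = 0.040378
Lq = P₀·a^c·ρ / (c!·(1−ρ)²) = 0.040378·76.20136·0.7386/(24·0.06831)
= 1.38624

Final: 1.38624


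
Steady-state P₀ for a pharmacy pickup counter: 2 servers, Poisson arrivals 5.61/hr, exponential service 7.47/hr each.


a = λ/μ = 5.61/7.47 = 0.7510; ρ = a/c = 0.3755
Σ_{k=0}^{1} a^k/k! (terms k=0..1) = 1.00000 + 0.75100 = 1.75100
Tail: a^2/(2!(1−ρ)) = 0.56401/(2·0.6245) = 0.45157
P₀ = 1/(1.75100 + 0.45157) = 1/2.20257 = 0.454015

Final: 0.454015


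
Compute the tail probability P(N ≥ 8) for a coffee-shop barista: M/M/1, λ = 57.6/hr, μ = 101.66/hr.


ρ = 57.6/101.66 = 0.5666
P(N ≥ n) = ρ^n = 0.5666^8 = 0.010621

Final: 0.010621


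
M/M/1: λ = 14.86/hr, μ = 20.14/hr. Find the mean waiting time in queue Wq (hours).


ρ = 14.86/20.14 = 0.7378
Wq = ρ/(μ−λ) = 0.7378/(20.14 − 14.86) = 0.7378/5.28 = 0.1397 hr

Final: 0.1397 hr


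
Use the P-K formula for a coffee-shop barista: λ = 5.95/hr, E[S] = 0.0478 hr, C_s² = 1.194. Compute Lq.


ρ = λ·E[S] = 5.95·0.0478 = 0.2844
Lq = ρ²(1+C_s²)/(2(1−ρ)) = 0.08089·(1+1.194)/(2·0.7156)
= 0.08089·2.1940/1.4312 = 0.12400

Final: 0.12400


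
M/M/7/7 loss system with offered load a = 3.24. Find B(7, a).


B(c,a) = (a^c/c!) / Σ_{k=0}^{c} a^k/k!
a^7/7! = 0.743677
Σ terms (k=0..7): 1.00000 + 3.24000 + 5.24880 + 5.66870 + 4.59165 + 2.97539 + 1.60671 + 0.74368 = 25.074931
B = 0.743677/25.074931 = 0.029658

Final: 0.029658


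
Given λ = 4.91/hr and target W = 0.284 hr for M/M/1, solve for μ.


W = 1/(μ−λ) ⇒ μ − λ = 1/W = 1/0.284 = 3.5211
μ = λ + 1/W = 4.91 + 3.5211 = 8.4311 per hr

Final: 8.4311 /hr


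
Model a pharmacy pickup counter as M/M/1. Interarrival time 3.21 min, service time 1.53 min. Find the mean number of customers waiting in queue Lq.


λ = 60/3.21 = 18.6916 /hr
μ = 60/1.53 = 39.2157 /hr
ρ = λ/μ = 18.6916/39.2157 = 0.4766
Lq = ρ²/(1−ρ) = 0.2272/0.5234 = 0.4341

Final: 0.4341


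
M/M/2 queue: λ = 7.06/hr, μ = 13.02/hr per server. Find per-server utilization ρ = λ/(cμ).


ρ = λ/(cμ) = 7.06/(2·13.02) = 7.06/26.04 = 0.2711

Final: 0.2711


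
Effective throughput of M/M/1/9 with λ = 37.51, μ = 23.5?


ρ = 1.5962; P_K = (1−ρ)ρ^9/(1−ρ^10) = 0.377012
λ_eff = λ(1 − P_K) = 37.51·(1 − 0.377012) = 37.51·0.622988 = 23.3683 /hr

Final: 23.3683 /hr


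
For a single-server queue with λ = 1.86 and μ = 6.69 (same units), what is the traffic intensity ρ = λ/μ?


ρ = λ/μ = 1.86/6.69 = 0.2780

Final: 0.2780


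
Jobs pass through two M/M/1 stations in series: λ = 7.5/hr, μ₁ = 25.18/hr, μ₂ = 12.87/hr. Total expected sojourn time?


Each node sees arrival rate λ = 7.5/hr (tandem ⇒ throughput preserved).
W₁ = 1/(μ₁−λ) = 1/(25.18−7.5) = 0.05656 hr
W₂ = 1/(μ₂−λ) = 1/(12.87−7.5) = 0.18622 hr
W_total = W₁ + W₂ = 0.05656 + 0.18622 = 0.24278 hr

Final: 0.24278 hr


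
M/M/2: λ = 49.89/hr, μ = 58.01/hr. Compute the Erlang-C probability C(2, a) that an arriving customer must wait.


a = λ/μ = 0.8600; ρ = a/2 = 0.4300
P₀ = 0.398590 (from M/M/c formula)
C(c,a) = [a^c/(c!(1−ρ))]·P₀ = [0.73964/(2·0.5700)]·0.398590
= 0.64882·0.398590 = 0.258614

Final: 0.258614


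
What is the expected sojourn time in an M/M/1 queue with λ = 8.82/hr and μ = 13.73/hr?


W = 1/(μ−λ) = 1/(13.73 − 8.82) = 1/4.91 = 0.2037 hr

Final: 0.2037 hr


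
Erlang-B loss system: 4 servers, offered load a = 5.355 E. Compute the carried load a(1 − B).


B(4,5.355) = 0.425367 (Erlang-B)
Carried load = a(1 − B) = 5.355·(1 − 0.425367) = 5.355·0.574633 = 3.0772 E

Final: 3.0772 Erlangs


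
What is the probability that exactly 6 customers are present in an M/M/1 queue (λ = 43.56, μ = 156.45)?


ρ = 43.56/156.45 = 0.2784
P_n = (1−ρ)·ρ^n = (1 − 0.2784)·0.2784^6 = 0.7216·0.0004659 = 0.0003362

Final: 0.0003362


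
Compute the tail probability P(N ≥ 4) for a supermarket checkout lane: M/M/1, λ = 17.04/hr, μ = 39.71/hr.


ρ = 17.04/39.71 = 0.4291
P(N ≥ n) = ρ^n = 0.4291^4 = 0.033906

Final: 0.033906


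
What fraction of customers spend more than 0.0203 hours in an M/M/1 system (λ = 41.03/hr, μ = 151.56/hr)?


W ~ Exponential(μ−λ) for M/M/1.
μ − λ = 151.56 − 41.03 = 110.5300
P(W > t) = e^{−(μ−λ)t} = e^{−2.2438} = 0.106059

Final: 0.106059


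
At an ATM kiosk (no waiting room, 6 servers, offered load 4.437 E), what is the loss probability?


B(c,a) = (a^c/c!) / Σ_{k=0}^{c} a^k/k!
a^6/6! = 10.597516
Σ terms (k=0..6): 1.00000 + 4.43700 + 9.84348 + 14.55851 + 16.14903 + 14.33065 + 10.59752 = 70.916195
B = 10.597516/70.916195 = 0.149437

Final: 0.149437


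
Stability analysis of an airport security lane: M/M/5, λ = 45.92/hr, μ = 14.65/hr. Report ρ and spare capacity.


Total capacity cμ = 5·14.65 = 73.25/hr
ρ = λ/(cμ) = 45.92/73.25 = 0.6269
Stable ⇔ ρ < 1: YES
Spare capacity = cμ − λ = 73.25 − 45.92 = 27.33/hr

Final: ρ = 0.6269; stable; margin = 27.33/hr


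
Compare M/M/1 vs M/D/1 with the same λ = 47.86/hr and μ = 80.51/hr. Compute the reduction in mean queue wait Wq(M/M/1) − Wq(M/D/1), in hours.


ρ = 47.86/80.51 = 0.5945
Wq(M/M/1) = ρ/(μ−λ) = 0.5945/32.65 = 0.01821 hr
Wq(M/D/1) = ρ/(2(μ−λ)) = 0.009104 hr
Savings = 0.01821 − 0.009104 = 0.009104 hr

Final: 0.009104 hr


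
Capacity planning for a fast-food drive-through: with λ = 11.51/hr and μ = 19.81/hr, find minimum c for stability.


Stability requires cμ > λ ⇔ c > λ/μ.
λ/μ = 11.51/19.81 = 0.5810
Minimum integer c = ⌊0.5810⌋ + 1 = 1
Check: 1·19.81 = 19.81 > 11.51, while 0·19.81 = 0.00 ≤ 11.51

Final: 1 servers


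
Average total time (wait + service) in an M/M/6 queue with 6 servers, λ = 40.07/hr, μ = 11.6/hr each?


a = 3.4543; ρ = 0.5757; P₀ = 0.030411
Lq = P₀·a^c·ρ/(c!(1−ρ)²) = 0.22950
Wq = Lq/λ = 0.22950/40.07 = 0.005727 hr
W = Wq + 1/μ = 0.005727 + 0.08621 = 0.09193 hr

Final: 0.09193 hr


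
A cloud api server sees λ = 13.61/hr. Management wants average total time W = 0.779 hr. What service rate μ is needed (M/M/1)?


W = 1/(μ−λ) ⇒ μ − λ = 1/W = 1/0.779 = 1.2837
μ = λ + 1/W = 13.61 + 1.2837 = 14.8937 per hr

Final: 14.8937 /hr


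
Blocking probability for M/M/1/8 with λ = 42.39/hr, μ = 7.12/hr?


ρ = λ/μ = 42.39/7.12 = 5.9537
P_K = (1−ρ)ρ^K/(1−ρ^(K+1)) = (-4.9537·1578582.861657)/(1 − 9398332.514839)
= -7819749.653181/-9398331.514839 = 0.832036

Final: 0.832036


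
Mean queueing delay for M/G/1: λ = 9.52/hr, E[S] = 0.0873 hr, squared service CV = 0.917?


ρ = λ·E[S] = 9.52·0.0873 = 0.8311
E[S²] = E[S]²(1+C_s²) = 0.0873²·(1+0.917) = 0.014610
Wq = λ·E[S²]/(2(1−ρ)) = 9.52·0.014610/(2·0.1689) = 0.41173 hr

Final: 0.41173 hr


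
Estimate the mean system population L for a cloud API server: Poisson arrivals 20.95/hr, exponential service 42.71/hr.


ρ = λ/μ = 20.95/42.71 = 0.4905
L = ρ/(1−ρ) = 0.4905/(1 − 0.4905) = 0.4905/0.5095 = 0.9628

Final: 0.9628


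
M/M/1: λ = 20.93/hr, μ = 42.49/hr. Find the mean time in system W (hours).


W = 1/(μ−λ) = 1/(42.49 − 20.93) = 1/21.56 = 0.04638 hr

Final: 0.04638 hr


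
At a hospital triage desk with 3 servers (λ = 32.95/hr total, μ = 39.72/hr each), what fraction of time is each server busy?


ρ = λ/(cμ) = 32.95/(3·39.72) = 32.95/119.16 = 0.2765

Final: 0.2765


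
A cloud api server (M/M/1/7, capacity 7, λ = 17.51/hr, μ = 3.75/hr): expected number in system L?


ρ = 17.51/3.75 = 4.6693
L = ρ[1 − (K+1)ρ^K + Kρ^(K+1)] / [(1−ρ)(1−ρ^(K+1))]
Numerator: 4.6693·(1 − 8·48393.178574 + 7·225963.881819) = 5577998.413335
Denominator: (-3.6693)·(-225962.881819) = 829133.134355
L = 5577998.413335/829133.134355 = 6.7275

Final: 6.7275


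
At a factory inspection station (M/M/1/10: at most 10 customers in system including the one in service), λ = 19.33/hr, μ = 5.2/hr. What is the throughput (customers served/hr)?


ρ = 3.7173; P_K = (1−ρ)ρ^10/(1−ρ^11) = 0.730988
λ_eff = λ(1 − P_K) = 19.33·(1 − 0.730988) = 19.33·0.269012 = 5.2000 /hr

Final: 5.2000 /hr


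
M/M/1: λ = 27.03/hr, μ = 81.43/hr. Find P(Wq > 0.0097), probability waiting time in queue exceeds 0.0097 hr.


ρ = 27.03/81.43 = 0.3319
P(Wq > t) = ρ·e^{−(μ−λ)t} = 0.3319·e^{−0.5277}
= 0.3319·0.589972 = 0.195836

Final: 0.195836


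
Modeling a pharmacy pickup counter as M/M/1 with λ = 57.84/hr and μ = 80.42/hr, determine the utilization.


ρ = λ/μ = 57.84/80.42 = 0.7192

Final: 0.7192


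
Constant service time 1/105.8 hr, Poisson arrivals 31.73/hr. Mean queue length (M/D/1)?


ρ = 31.73/105.8 = 0.2999
M/D/1: Lq = ρ²/(2(1−ρ)) = 0.08994/(2·0.7001) = 0.06424

Final: 0.06424


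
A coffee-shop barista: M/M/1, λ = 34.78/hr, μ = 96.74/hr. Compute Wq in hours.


ρ = 34.78/96.74 = 0.3595
Wq = ρ/(μ−λ) = 0.3595/(96.74 − 34.78) = 0.3595/61.96 = 0.005802 hr

Final: 0.005802 hr


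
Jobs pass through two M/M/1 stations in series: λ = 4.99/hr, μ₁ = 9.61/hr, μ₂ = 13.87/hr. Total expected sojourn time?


Each node sees arrival rate λ = 4.99/hr (tandem ⇒ throughput preserved).
W₁ = 1/(μ₁−λ) = 1/(9.61−4.99) = 0.21645 hr
W₂ = 1/(μ₂−λ) = 1/(13.87−4.99) = 0.11261 hr
W_total = W₁ + W₂ = 0.21645 + 0.11261 = 0.32906 hr

Final: 0.32906 hr


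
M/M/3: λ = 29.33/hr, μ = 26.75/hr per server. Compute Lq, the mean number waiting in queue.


a = λ/μ = 1.0964; ρ = a/3 = 0.3655
P₀ = 0.328539
Lq = P₀·a^c·ρ / (c!·(1−ρ)²) = 0.328539·1.31815·0.3655/(6·0.40261)
= 0.06552

Final: 0.06552


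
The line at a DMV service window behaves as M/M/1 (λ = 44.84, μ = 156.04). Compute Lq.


ρ = 44.84/156.04 = 0.2874
Lq = ρ²/(1−ρ) = 0.08258/0.7126 = 0.1159

Final: 0.1159


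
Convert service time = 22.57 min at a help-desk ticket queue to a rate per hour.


μ = 1/(service time) in consistent units.
1 hour = 60 min, so μ = 60/22.57 = 2.6584 per hour

Final: 2.6584 /hr


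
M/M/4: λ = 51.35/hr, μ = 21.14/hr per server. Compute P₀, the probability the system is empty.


a = λ/μ = 51.35/21.14 = 2.4290; ρ = a/c = 0.6073
Σ_{k=0}^{3} a^k/k! (terms k=0..3) = 1.00000 + 2.42904 + 2.95013 + 2.38866 = 8.76784
Tail: a^4/(4!(1−ρ)) = 34.81303/(24·0.3927) = 3.69340
P₀ = 1/(8.76784 + 3.69340) = 1/12.46124 = 0.080249

Final: 0.080249


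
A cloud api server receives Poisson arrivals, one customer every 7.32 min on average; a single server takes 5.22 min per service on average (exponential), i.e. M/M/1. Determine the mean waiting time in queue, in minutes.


λ = 60/7.32 = 8.1967 /hr
μ = 60/5.22 = 11.4943 /hr
ρ = λ/μ = 8.1967/11.4943 = 0.7131
Wq = ρ/(μ−λ) = 0.7131/(11.4943−8.1967) = 0.21626 hr
In minutes: 0.21626·60 = 12.975 min

Final: 12.975 min


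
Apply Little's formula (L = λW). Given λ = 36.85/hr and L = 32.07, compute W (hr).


W = L/λ = 32.07/36.85 = 0.8703 hr

Final: 0.8703 hr


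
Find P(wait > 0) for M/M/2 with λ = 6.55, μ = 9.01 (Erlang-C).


a = λ/μ = 0.7270; ρ = a/2 = 0.3635
P₀ = 0.466829 (from M/M/c formula)
C(c,a) = [a^c/(c!(1−ρ))]·P₀ = [0.52849/(2·0.6365)]·0.466829
= 0.41514·0.466829 = 0.193800

Final: 0.193800


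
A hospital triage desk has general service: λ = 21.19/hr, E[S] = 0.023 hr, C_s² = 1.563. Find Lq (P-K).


ρ = λ·E[S] = 21.19·0.023 = 0.4874
Lq = ρ²(1+C_s²)/(2(1−ρ)) = 0.2375·(1+1.563)/(2·0.5126)
= 0.2375·2.5630/1.0253 = 0.59379

Final: 0.59379


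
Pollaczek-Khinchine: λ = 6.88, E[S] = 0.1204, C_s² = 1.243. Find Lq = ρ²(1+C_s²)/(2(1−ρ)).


ρ = λ·E[S] = 6.88·0.1204 = 0.8284
Lq = ρ²(1+C_s²)/(2(1−ρ)) = 0.6862·(1+1.243)/(2·0.1716)
= 0.6862·2.2430/0.3433 = 4.48322

Final: 4.48322


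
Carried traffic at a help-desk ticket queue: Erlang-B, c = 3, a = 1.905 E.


B(3,1.905) = 0.196231 (Erlang-B)
Carried load = a(1 − B) = 1.905·(1 − 0.196231) = 1.905·0.803769 = 1.5312 E

Final: 1.5312 Erlangs


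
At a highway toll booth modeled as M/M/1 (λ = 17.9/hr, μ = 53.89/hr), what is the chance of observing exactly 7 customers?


ρ = 17.9/53.89 = 0.3322
P_n = (1−ρ)·ρ^n = (1 − 0.3322)·0.3322^7 = 0.6678·0.0004461 = 0.0002979

Final: 0.0002979


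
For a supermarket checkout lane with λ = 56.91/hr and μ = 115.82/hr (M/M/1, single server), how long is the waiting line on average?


ρ = 56.91/115.82 = 0.4914
Lq = ρ²/(1−ρ) = 0.2414/0.5086 = 0.4747

Final: 0.4747


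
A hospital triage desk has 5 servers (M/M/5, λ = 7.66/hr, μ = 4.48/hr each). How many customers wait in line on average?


a = λ/μ = 1.7098; ρ = a/5 = 0.3420
P₀ = 0.180315
Lq = P₀·a^c·ρ / (c!·(1−ρ)²) = 0.180315·14.61348·0.3420/(120·0.43301)
= 0.01734

Final: 0.01734


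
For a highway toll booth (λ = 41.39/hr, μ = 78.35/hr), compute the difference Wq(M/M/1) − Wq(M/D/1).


ρ = 41.39/78.35 = 0.5283
Wq(M/M/1) = ρ/(μ−λ) = 0.5283/36.96 = 0.01429 hr
Wq(M/D/1) = ρ/(2(μ−λ)) = 0.007147 hr
Savings = 0.01429 − 0.007147 = 0.007147 hr

Final: 0.007147 hr


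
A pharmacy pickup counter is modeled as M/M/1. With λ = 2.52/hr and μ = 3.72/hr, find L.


ρ = λ/μ = 2.52/3.72 = 0.6774
L = ρ/(1−ρ) = 0.6774/(1 − 0.6774) = 0.6774/0.3226 = 2.1000

Final: 2.1000


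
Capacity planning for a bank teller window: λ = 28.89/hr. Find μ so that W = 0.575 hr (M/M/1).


W = 1/(μ−λ) ⇒ μ − λ = 1/W = 1/0.575 = 1.7391
μ = λ + 1/W = 28.89 + 1.7391 = 30.6291 per hr

Final: 30.6291 /hr


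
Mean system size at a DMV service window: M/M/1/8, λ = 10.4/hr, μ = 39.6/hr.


ρ = 10.4/39.6 = 0.2626
L = ρ[1 − (K+1)ρ^K + Kρ^(K+1)] / [(1−ρ)(1−ρ^(K+1))]
Numerator: 0.2626·(1 − 9·0.00002263 + 8·0.000005944) = 0.262585
Denominator: (0.7374)·(0.999994) = 0.737369
L = 0.262585/0.737369 = 0.3561

Final: 0.3561


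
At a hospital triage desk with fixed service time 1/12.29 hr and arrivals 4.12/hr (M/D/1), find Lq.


ρ = 4.12/12.29 = 0.3352
M/D/1: Lq = ρ²/(2(1−ρ)) = 0.1124/(2·0.6648) = 0.08453

Final: 0.08453


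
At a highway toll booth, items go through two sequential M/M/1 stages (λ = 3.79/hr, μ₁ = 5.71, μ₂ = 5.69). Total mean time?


Each node sees arrival rate λ = 3.79/hr (tandem ⇒ throughput preserved).
W₁ = 1/(μ₁−λ) = 1/(5.71−3.79) = 0.52083 hr
W₂ = 1/(μ₂−λ) = 1/(5.69−3.79) = 0.52632 hr
W_total = W₁ + W₂ = 0.52083 + 0.52632 = 1.04715 hr

Final: 1.04715 hr


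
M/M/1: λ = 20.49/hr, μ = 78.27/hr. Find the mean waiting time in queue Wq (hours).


ρ = 20.49/78.27 = 0.2618
Wq = ρ/(μ−λ) = 0.2618/(78.27 − 20.49) = 0.2618/57.78 = 0.004531 hr

Final: 0.004531 hr


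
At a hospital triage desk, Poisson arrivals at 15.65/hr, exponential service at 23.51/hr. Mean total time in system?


W = 1/(μ−λ) = 1/(23.51 − 15.65) = 1/7.86 = 0.1272 hr

Final: 0.1272 hr


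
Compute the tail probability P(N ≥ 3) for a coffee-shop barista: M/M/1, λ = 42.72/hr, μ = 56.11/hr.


ρ = 42.72/56.11 = 0.7614
P(N ≥ n) = ρ^n = 0.7614^3 = 0.441340

Final: 0.441340


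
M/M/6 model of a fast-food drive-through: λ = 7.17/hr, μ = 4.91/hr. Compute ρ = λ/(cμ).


ρ = λ/(cμ) = 7.17/(6·4.91) = 7.17/29.46 = 0.2434

Final: 0.2434


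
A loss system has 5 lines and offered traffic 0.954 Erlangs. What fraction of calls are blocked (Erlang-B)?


B(c,a) = (a^c/c!) / Σ_{k=0}^{c} a^k/k!
a^5/5! = 0.006585
Σ terms (k=0..5): 1.00000 + 0.95400 + 0.45506 + 0.14471 + 0.03451 + 0.006585 = 2.594864
B = 0.006585/2.594864 = 0.002538

Final: 0.002538


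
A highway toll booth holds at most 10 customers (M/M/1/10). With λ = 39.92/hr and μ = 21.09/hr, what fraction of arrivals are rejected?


ρ = λ/μ = 39.92/21.09 = 1.8928
P_K = (1−ρ)ρ^K/(1−ρ^(K+1)) = (-0.8928·590.390729)/(1 − 1117.515310)
= -527.124581/-1116.515310 = 0.472116

Final: 0.472116


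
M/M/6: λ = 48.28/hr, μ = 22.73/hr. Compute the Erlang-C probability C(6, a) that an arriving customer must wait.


a = λ/μ = 2.1241; ρ = a/6 = 0.3540
P₀ = 0.119290 (from M/M/c formula)
C(c,a) = [a^c/(c!(1−ρ))]·P₀ = [91.83473/(720·0.6460)]·0.119290
= 0.19745·0.119290 = 0.023553

Final: 0.023553


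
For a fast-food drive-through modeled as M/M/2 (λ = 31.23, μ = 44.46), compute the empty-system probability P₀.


a = λ/μ = 31.23/44.46 = 0.7024; ρ = a/c = 0.3512
Σ_{k=0}^{1} a^k/k! (terms k=0..1) = 1.00000 + 0.70243 = 1.70243
Tail: a^2/(2!(1−ρ)) = 0.49341/(2·0.6488) = 0.38025
P₀ = 1/(1.70243 + 0.38025) = 1/2.08268 = 0.480150

Final: 0.480150


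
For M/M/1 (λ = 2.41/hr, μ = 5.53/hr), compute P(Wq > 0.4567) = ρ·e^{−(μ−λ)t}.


ρ = 2.41/5.53 = 0.4358
P(Wq > t) = ρ·e^{−(μ−λ)t} = 0.4358·e^{−1.4249}
= 0.4358·0.240532 = 0.104825

Final: 0.104825


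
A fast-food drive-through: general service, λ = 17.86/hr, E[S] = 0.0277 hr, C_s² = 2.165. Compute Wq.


ρ = λ·E[S] = 17.86·0.0277 = 0.4947
E[S²] = E[S]²(1+C_s²) = 0.0277²·(1+2.165) = 0.002428
Wq = λ·E[S²]/(2(1−ρ)) = 17.86·0.002428/(2·0.5053) = 0.04292 hr

Final: 0.04292 hr


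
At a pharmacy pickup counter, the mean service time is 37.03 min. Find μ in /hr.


μ = 1/(service time) in consistent units.
1 hour = 60 min, so μ = 60/37.03 = 1.6203 per hour

Final: 1.6203 /hr


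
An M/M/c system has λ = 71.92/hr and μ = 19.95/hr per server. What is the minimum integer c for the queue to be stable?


Stability requires cμ > λ ⇔ c > λ/μ.
λ/μ = 71.92/19.95 = 3.6050
Minimum integer c = ⌊3.6050⌋ + 1 = 4
Check: 4·19.95 = 79.80 > 71.92, while 3·19.95 = 59.85 ≤ 71.92

Final: 4 servers


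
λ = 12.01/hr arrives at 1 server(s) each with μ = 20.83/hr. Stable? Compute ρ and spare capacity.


Total capacity cμ = 1·20.83 = 20.83/hr
ρ = λ/(cμ) = 12.01/20.83 = 0.5766
Stable ⇔ ρ < 1: YES
Spare capacity = cμ − λ = 20.83 − 12.01 = 8.82/hr

Final: ρ = 0.5766; stable; margin = 8.82/hr


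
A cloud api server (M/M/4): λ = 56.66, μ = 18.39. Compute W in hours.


a = 3.0810; ρ = 0.7703; P₀ = 0.033284
Lq = P₀·a^c·ρ/(c!(1−ρ)²) = 1.82367
Wq = Lq/λ = 1.82367/56.66 = 0.03219 hr
W = Wq + 1/μ = 0.03219 + 0.05438 = 0.08656 hr

Final: 0.08656 hr


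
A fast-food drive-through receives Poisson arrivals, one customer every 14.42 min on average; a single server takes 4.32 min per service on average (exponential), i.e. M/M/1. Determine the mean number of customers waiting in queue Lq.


λ = 60/14.42 = 4.1609 /hr
μ = 60/4.32 = 13.8889 /hr
ρ = λ/μ = 4.1609/13.8889 = 0.2996
Lq = ρ²/(1−ρ) = 0.08975/0.7004 = 0.1281

Final: 0.1281


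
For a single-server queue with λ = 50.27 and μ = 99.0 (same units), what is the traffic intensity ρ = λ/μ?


ρ = λ/μ = 50.27/99.0 = 0.5078

Final: 0.5078


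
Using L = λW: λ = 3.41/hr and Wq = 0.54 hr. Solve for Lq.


Lq = λWq = 3.41·0.54 = 1.8414

Final: 1.8414


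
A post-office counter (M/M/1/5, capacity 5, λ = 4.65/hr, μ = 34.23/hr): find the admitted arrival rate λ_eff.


ρ = 0.1358; P_K = (1−ρ)ρ^5/(1−ρ^6) = 0.00003998
λ_eff = λ(1 − P_K) = 4.65·(1 − 0.00003998) = 4.65·0.999960 = 4.6498 /hr

Final: 4.6498 /hr


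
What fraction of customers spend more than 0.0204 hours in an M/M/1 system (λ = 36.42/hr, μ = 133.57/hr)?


W ~ Exponential(μ−λ) for M/M/1.
μ − λ = 133.57 − 36.42 = 97.1500
P(W > t) = e^{−(μ−λ)t} = e^{−1.9819} = 0.137813

Final: 0.137813


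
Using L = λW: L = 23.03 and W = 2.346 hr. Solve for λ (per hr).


λ = L/W = 23.03/2.346 = 9.8167 /hr

Final: 9.8167 /hr


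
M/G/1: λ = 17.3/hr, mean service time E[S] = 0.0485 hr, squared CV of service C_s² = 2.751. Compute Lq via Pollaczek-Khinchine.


ρ = λ·E[S] = 17.3·0.0485 = 0.8391
Lq = ρ²(1+C_s²)/(2(1−ρ)) = 0.7040·(1+2.751)/(2·0.1609)
= 0.7040·3.7510/0.3219 = 8.20355

Final: 8.20355


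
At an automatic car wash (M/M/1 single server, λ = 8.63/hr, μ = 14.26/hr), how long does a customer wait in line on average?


ρ = 8.63/14.26 = 0.6052
Wq = ρ/(μ−λ) = 0.6052/(14.26 − 8.63) = 0.6052/5.63 = 0.1075 hr

Final: 0.1075 hr


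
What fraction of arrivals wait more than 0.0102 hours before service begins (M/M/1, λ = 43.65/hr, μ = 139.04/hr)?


ρ = 43.65/139.04 = 0.3139
P(Wq > t) = ρ·e^{−(μ−λ)t} = 0.3139·e^{−0.9730}
= 0.3139·0.377956 = 0.118655

Final: 0.118655


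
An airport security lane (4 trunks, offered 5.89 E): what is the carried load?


B(4,5.89) = 0.462447 (Erlang-B)
Carried load = a(1 − B) = 5.89·(1 − 0.462447) = 5.89·0.537553 = 3.1662 E

Final: 3.1662 Erlangs


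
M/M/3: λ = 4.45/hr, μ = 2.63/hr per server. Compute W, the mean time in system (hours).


a = 1.6920; ρ = 0.5640; P₀ = 0.167358
Lq = P₀·a^c·ρ/(c!(1−ρ)²) = 0.40089
Wq = Lq/λ = 0.40089/4.45 = 0.09009 hr
W = Wq + 1/μ = 0.09009 + 0.38023 = 0.47032 hr

Final: 0.47032 hr


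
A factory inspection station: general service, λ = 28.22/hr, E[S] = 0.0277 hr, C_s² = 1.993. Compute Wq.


ρ = λ·E[S] = 28.22·0.0277 = 0.7817
E[S²] = E[S]²(1+C_s²) = 0.0277²·(1+1.993) = 0.002296
Wq = λ·E[S²]/(2(1−ρ)) = 28.22·0.002296/(2·0.2183) = 0.14843 hr

Final: 0.14843 hr


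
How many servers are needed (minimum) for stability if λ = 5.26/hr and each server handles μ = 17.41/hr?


Stability requires cμ > λ ⇔ c > λ/μ.
λ/μ = 5.26/17.41 = 0.3021
Minimum integer c = ⌊0.3021⌋ + 1 = 1
Check: 1·17.41 = 17.41 > 5.26, while 0·17.41 = 0.00 ≤ 5.26

Final: 1 servers


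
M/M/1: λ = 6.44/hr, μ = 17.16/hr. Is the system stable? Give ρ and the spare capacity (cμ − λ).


Total capacity cμ = 1·17.16 = 17.16/hr
ρ = λ/(cμ) = 6.44/17.16 = 0.3753
Stable ⇔ ρ < 1: YES
Spare capacity = cμ − λ = 17.16 − 6.44 = 10.72/hr

Final: ρ = 0.3753; stable; margin = 10.72/hr


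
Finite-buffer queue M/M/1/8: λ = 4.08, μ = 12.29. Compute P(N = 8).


ρ = λ/μ = 4.08/12.29 = 0.3320
P_K = (1−ρ)ρ^K/(1−ρ^(K+1)) = (0.6680·0.0001475)/(1 − 0.00004898)
= 0.00009855/0.999951 = 0.00009856

Final: 0.00009856


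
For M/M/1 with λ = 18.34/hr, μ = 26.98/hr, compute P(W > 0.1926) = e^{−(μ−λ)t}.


W ~ Exponential(μ−λ) for M/M/1.
μ − λ = 26.98 − 18.34 = 8.6400
P(W > t) = e^{−(μ−λ)t} = e^{−1.6641} = 0.189368

Final: 0.189368


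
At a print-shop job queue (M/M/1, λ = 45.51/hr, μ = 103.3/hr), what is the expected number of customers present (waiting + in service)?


ρ = λ/μ = 45.51/103.3 = 0.4406
L = ρ/(1−ρ) = 0.4406/(1 − 0.4406) = 0.4406/0.5594 = 0.7875

Final: 0.7875


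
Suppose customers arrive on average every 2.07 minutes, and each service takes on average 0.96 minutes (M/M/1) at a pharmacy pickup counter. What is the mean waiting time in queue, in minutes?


λ = 60/2.07 = 28.9855 /hr
μ = 60/0.96 = 62.5000 /hr
ρ = λ/μ = 28.9855/62.5000 = 0.4638
Wq = ρ/(μ−λ) = 0.4638/(62.5000−28.9855) = 0.01384 hr
In minutes: 0.01384·60 = 0.8303 min

Final: 0.8303 min


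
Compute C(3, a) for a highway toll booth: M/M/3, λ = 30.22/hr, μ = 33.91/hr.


a = λ/μ = 0.8912; ρ = a/3 = 0.2971
P₀ = 0.407149 (from M/M/c formula)
C(c,a) = [a^c/(c!(1−ρ))]·P₀ = [0.70778/(6·0.7029)]·0.407149
= 0.16782·0.407149 = 0.068326

Final: 0.068326


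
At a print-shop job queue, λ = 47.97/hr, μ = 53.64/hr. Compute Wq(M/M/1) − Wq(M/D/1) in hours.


ρ = 47.97/53.64 = 0.8943
Wq(M/M/1) = ρ/(μ−λ) = 0.8943/5.67 = 0.15772 hr
Wq(M/D/1) = ρ/(2(μ−λ)) = 0.07886 hr
Savings = 0.15772 − 0.07886 = 0.07886 hr

Final: 0.07886 hr


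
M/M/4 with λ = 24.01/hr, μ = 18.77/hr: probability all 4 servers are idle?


a = λ/μ = 24.01/18.77 = 1.2792; ρ = a/c = 0.3198
Σ_{k=0}^{3} a^k/k! (terms k=0..3) = 1.00000 + 1.27917 + 0.81814 + 0.34884 = 3.44615
Tail: a^4/(4!(1−ρ)) = 2.67739/(24·0.6802) = 0.16401
P₀ = 1/(3.44615 + 0.16401) = 1/3.61016 = 0.276996

Final: 0.276996


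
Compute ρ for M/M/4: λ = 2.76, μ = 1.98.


ρ = λ/(cμ) = 2.76/(4·1.98) = 2.76/7.92 = 0.3485

Final: 0.3485


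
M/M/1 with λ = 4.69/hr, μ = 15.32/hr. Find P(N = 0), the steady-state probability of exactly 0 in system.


ρ = 4.69/15.32 = 0.3061
P_n = (1−ρ)·ρ^n = (1 − 0.3061)·0.3061^0 = 0.6939·1.000000 = 0.693864

Final: 0.693864


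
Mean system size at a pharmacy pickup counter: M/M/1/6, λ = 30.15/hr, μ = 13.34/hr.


ρ = 30.15/13.34 = 2.2601
L = ρ[1 − (K+1)ρ^K + Kρ^(K+1)] / [(1−ρ)(1−ρ^(K+1))]
Numerator: 2.2601·(1 − 7·133.287346 + 6·301.245389) = 1978.646661
Denominator: (-1.2601)·(-300.245389) = 378.345202
L = 1978.646661/378.345202 = 5.2297

Final: 5.2297


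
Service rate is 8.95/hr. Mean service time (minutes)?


Mean service time = 1/μ = 1/8.95 hour = 0.11173 hour
In minutes: 0.11173 × 60 = 6.7039 min

Final: 6.7039 min


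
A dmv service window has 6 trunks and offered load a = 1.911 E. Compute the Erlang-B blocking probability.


B(c,a) = (a^c/c!) / Σ_{k=0}^{c} a^k/k!
a^6/6! = 0.067644
Σ terms (k=0..6): 1.00000 + 1.91100 + 1.82596 + 1.16314 + 0.55569 + 0.21238 + 0.06764 = 6.735815
B = 0.067644/6.735815 = 0.010042

Final: 0.010042


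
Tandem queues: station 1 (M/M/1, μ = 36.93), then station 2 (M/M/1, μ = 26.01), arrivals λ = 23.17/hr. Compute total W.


Each node sees arrival rate λ = 23.17/hr (tandem ⇒ throughput preserved).
W₁ = 1/(μ₁−λ) = 1/(36.93−23.17) = 0.07267 hr
W₂ = 1/(μ₂−λ) = 1/(26.01−23.17) = 0.35211 hr
W_total = W₁ + W₂ = 0.07267 + 0.35211 = 0.42479 hr

Final: 0.42479 hr


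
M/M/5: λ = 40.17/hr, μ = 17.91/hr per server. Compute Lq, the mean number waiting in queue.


a = λ/μ = 2.2429; ρ = a/5 = 0.4486
P₀ = 0.104703
Lq = P₀·a^c·ρ / (c!·(1−ρ)²) = 0.104703·56.75854·0.4486/(120·0.30407)
= 0.07306

Final: 0.07306


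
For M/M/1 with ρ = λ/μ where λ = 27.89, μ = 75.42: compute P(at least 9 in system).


ρ = 27.89/75.42 = 0.3698
P(N ≥ n) = ρ^n = 0.3698^9 = 0.0001293

Final: 0.0001293


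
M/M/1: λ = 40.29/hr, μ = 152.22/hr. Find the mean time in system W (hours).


W = 1/(μ−λ) = 1/(152.22 − 40.29) = 1/111.93 = 0.008934 hr

Final: 0.008934 hr


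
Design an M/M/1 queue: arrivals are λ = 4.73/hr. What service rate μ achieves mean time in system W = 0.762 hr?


W = 1/(μ−λ) ⇒ μ − λ = 1/W = 1/0.762 = 1.3123
μ = λ + 1/W = 4.73 + 1.3123 = 6.0423 per hr

Final: 6.0423 /hr


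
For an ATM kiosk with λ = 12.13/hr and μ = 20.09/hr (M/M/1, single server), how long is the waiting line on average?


ρ = 12.13/20.09 = 0.6038
Lq = ρ²/(1−ρ) = 0.3646/0.3962 = 0.9201

Final: 0.9201


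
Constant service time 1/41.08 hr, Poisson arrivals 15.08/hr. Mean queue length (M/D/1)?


ρ = 15.08/41.08 = 0.3671
M/D/1: Lq = ρ²/(2(1−ρ)) = 0.1348/(2·0.6329) = 0.10646

Final: 0.10646


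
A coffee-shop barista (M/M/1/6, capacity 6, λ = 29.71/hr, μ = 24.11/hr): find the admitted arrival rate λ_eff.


ρ = 1.2323; P_K = (1−ρ)ρ^6/(1−ρ^7) = 0.245355
λ_eff = λ(1 − P_K) = 29.71·(1 − 0.245355) = 29.71·0.754645 = 22.4205 /hr

Final: 22.4205 /hr


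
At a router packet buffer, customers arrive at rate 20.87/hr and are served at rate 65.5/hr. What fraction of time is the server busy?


ρ = λ/μ = 20.87/65.5 = 0.3186

Final: 0.3186


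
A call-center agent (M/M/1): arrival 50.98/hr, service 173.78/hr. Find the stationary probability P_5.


ρ = 50.98/173.78 = 0.2934
P_n = (1−ρ)·ρ^n = (1 − 0.2934)·0.2934^5 = 0.7066·0.002173 = 0.001535

Final: 0.001535


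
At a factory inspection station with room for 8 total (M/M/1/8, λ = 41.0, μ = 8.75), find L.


ρ = 41.0/8.75 = 4.6857
L = ρ[1 − (K+1)ρ^K + Kρ^(K+1)] / [(1−ρ)(1−ρ^(K+1))]
Numerator: 4.6857·(1 − 9·232384.110593 + 8·1088885.546777) = 31017687.261036
Denominator: (-3.6857)·(-1088884.546777) = 4013317.329548
L = 31017687.261036/4013317.329548 = 7.7287

Final: 7.7287


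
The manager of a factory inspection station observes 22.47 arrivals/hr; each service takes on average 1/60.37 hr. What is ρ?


ρ = λ/μ = 22.47/60.37 = 0.3722

Final: 0.3722


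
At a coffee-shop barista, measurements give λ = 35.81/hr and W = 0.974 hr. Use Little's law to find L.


L = λW = 35.81·0.974 = 34.8789

Final: 34.8789


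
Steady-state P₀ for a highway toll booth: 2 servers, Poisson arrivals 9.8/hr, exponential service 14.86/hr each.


a = λ/μ = 9.8/14.86 = 0.6595; ρ = a/c = 0.3297
Σ_{k=0}^{1} a^k/k! (terms k=0..1) = 1.00000 + 0.65949 = 1.65949
Tail: a^2/(2!(1−ρ)) = 0.43493/(2·0.6703) = 0.32445
P₀ = 1/(1.65949 + 0.32445) = 1/1.98394 = 0.504049

Final: 0.504049


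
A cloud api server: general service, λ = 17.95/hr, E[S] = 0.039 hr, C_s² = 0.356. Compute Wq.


ρ = λ·E[S] = 17.95·0.039 = 0.7000
E[S²] = E[S]²(1+C_s²) = 0.039²·(1+0.356) = 0.002062
Wq = λ·E[S²]/(2(1−ρ)) = 17.95·0.002062/(2·0.3000) = 0.06171 hr

Final: 0.06171 hr


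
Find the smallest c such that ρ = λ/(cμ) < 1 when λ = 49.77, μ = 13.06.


Stability requires cμ > λ ⇔ c > λ/μ.
λ/μ = 49.77/13.06 = 3.8109
Minimum integer c = ⌊3.8109⌋ + 1 = 4
Check: 4·13.06 = 52.24 > 49.77, while 3·13.06 = 39.18 ≤ 49.77

Final: 4 servers


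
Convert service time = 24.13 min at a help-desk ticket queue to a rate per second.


μ = 1/(service time) in consistent units.
1 second = 0.0166667 min, so μ = 0.0166667/24.13 = 0.0006907 per second

Final: 0.0006907 /sec


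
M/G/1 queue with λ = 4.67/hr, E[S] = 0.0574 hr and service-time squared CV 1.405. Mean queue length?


ρ = λ·E[S] = 4.67·0.0574 = 0.2681
Lq = ρ²(1+C_s²)/(2(1−ρ)) = 0.07186·(1+1.405)/(2·0.7319)
= 0.07186·2.4050/1.4639 = 0.11805

Final: 0.11805


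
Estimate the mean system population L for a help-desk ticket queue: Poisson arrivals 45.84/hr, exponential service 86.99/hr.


ρ = λ/μ = 45.84/86.99 = 0.5270
L = ρ/(1−ρ) = 0.5270/(1 − 0.5270) = 0.5270/0.4730 = 1.1140

Final: 1.1140


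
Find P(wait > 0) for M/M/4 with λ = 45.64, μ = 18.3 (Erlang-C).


a = λ/μ = 2.4940; ρ = a/4 = 0.6235
P₀ = 0.074234 (from M/M/c formula)
C(c,a) = [a^c/(c!(1−ρ))]·P₀ = [38.68817/(24·0.3765)]·0.074234
= 4.28153·0.074234 = 0.317835

Final: 0.317835


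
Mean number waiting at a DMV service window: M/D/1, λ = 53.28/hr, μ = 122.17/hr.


ρ = 53.28/122.17 = 0.4361
M/D/1: Lq = ρ²/(2(1−ρ)) = 0.1902/(2·0.5639) = 0.16865

Final: 0.16865


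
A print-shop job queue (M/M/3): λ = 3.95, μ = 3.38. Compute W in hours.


a = 1.1686; ρ = 0.3895; P₀ = 0.304206
Lq = P₀·a^c·ρ/(c!(1−ρ)²) = 0.08459
Wq = Lq/λ = 0.08459/3.95 = 0.02141 hr
W = Wq + 1/μ = 0.02141 + 0.29586 = 0.31727 hr

Final: 0.31727 hr


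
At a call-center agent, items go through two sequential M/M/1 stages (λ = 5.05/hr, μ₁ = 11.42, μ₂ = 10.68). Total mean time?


Each node sees arrival rate λ = 5.05/hr (tandem ⇒ throughput preserved).
W₁ = 1/(μ₁−λ) = 1/(11.42−5.05) = 0.15699 hr
W₂ = 1/(μ₂−λ) = 1/(10.68−5.05) = 0.17762 hr
W_total = W₁ + W₂ = 0.15699 + 0.17762 = 0.33461 hr

Final: 0.33461 hr


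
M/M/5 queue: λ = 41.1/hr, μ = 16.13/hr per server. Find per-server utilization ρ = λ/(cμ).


ρ = λ/(cμ) = 41.1/(5·16.13) = 41.1/80.65 = 0.5096

Final: 0.5096


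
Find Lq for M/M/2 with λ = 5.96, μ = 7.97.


a = λ/μ = 0.7478; ρ = a/2 = 0.3739
P₀ = 0.455708
Lq = P₀·a^c·ρ / (c!·(1−ρ)²) = 0.455708·0.55921·0.3739/(2·0.39200)
= 0.12154

Final: 0.12154


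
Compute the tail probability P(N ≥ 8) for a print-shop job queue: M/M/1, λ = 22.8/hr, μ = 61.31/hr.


ρ = 22.8/61.31 = 0.3719
P(N ≥ n) = ρ^n = 0.3719^8 = 0.0003658

Final: 0.0003658


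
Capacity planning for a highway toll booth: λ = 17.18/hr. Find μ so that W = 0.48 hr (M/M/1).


W = 1/(μ−λ) ⇒ μ − λ = 1/W = 1/0.48 = 2.0833
μ = λ + 1/W = 17.18 + 2.0833 = 19.2633 per hr

Final: 19.2633 /hr


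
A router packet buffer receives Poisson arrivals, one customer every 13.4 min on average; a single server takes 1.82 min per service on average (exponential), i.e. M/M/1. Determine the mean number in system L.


λ = 60/13.4 = 4.4776 /hr
μ = 60/1.82 = 32.9670 /hr
ρ = λ/μ = 4.4776/32.9670 = 0.1358
L = ρ/(1−ρ) = 0.1358/0.8642 = 0.1572

Final: 0.1572


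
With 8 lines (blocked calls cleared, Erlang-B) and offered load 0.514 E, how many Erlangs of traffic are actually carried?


B(8,0.514) = 0.00000007227 (Erlang-B)
Carried load = a(1 − B) = 0.514·(1 − 0.00000007227) = 0.514·1.000000 = 0.5140 E

Final: 0.5140 Erlangs


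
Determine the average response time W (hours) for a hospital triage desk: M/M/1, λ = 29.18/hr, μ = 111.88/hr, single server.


W = 1/(μ−λ) = 1/(111.88 − 29.18) = 1/82.70 = 0.01209 hr

Final: 0.01209 hr


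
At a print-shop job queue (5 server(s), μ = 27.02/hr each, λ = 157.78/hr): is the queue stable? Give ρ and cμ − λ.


Total capacity cμ = 5·27.02 = 135.10/hr
ρ = λ/(cμ) = 157.78/135.10 = 1.1679
Stable ⇔ ρ < 1: NO
Spare capacity = cμ − λ = 135.10 − 157.78 = -22.68/hr

Final: ρ = 1.1679; unstable; margin = -22.68/hr


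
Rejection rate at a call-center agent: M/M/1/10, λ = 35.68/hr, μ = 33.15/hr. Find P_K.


ρ = λ/μ = 35.68/33.15 = 1.0763
P_K = (1−ρ)ρ^K/(1−ρ^(K+1)) = (-0.07632·2.086475)/(1 − 2.245714)
= -0.159239/-1.245714 = 0.127830

Final: 0.127830


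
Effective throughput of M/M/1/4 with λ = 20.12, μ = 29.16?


ρ = 0.6900; P_K = (1−ρ)ρ^4/(1−ρ^5) = 0.083291
λ_eff = λ(1 − P_K) = 20.12·(1 − 0.083291) = 20.12·0.916709 = 18.4442 /hr

Final: 18.4442 /hr


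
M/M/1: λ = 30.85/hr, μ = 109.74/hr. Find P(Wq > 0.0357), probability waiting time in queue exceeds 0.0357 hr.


ρ = 30.85/109.74 = 0.2811
P(Wq > t) = ρ·e^{−(μ−λ)t} = 0.2811·e^{−2.8164}
= 0.2811·0.059823 = 0.016817

Final: 0.016817


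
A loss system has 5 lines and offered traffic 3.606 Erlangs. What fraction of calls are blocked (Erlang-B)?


B(c,a) = (a^c/c!) / Σ_{k=0}^{c} a^k/k!
a^5/5! = 5.080979
Σ terms (k=0..5): 1.00000 + 3.60600 + 6.50162 + 7.81494 + 7.04517 + 5.08098 = 31.048714
B = 5.080979/31.048714 = 0.163645

Final: 0.163645


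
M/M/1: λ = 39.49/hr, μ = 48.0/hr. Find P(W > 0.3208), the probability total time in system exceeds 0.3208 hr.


W ~ Exponential(μ−λ) for M/M/1.
μ − λ = 48.0 − 39.49 = 8.5100
P(W > t) = e^{−(μ−λ)t} = e^{−2.7300} = 0.065219

Final: 0.065219


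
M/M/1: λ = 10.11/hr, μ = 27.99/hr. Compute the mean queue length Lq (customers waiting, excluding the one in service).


ρ = 10.11/27.99 = 0.3612
Lq = ρ²/(1−ρ) = 0.1305/0.6388 = 0.2042

Final: 0.2042


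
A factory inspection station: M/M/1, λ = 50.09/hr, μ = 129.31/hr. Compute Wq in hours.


ρ = 50.09/129.31 = 0.3874
Wq = ρ/(μ−λ) = 0.3874/(129.31 − 50.09) = 0.3874/79.22 = 0.004890 hr

Final: 0.004890 hr


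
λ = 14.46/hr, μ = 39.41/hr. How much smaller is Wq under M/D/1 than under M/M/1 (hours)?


ρ = 14.46/39.41 = 0.3669
Wq(M/M/1) = ρ/(μ−λ) = 0.3669/24.95 = 0.01471 hr
Wq(M/D/1) = ρ/(2(μ−λ)) = 0.007353 hr
Savings = 0.01471 − 0.007353 = 0.007353 hr

Final: 0.007353 hr


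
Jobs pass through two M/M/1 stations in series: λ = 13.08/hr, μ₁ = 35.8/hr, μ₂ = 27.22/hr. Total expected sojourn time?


Each node sees arrival rate λ = 13.08/hr (tandem ⇒ throughput preserved).
W₁ = 1/(μ₁−λ) = 1/(35.8−13.08) = 0.04401 hr
W₂ = 1/(μ₂−λ) = 1/(27.22−13.08) = 0.07072 hr
W_total = W₁ + W₂ = 0.04401 + 0.07072 = 0.11474 hr

Final: 0.11474 hr
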